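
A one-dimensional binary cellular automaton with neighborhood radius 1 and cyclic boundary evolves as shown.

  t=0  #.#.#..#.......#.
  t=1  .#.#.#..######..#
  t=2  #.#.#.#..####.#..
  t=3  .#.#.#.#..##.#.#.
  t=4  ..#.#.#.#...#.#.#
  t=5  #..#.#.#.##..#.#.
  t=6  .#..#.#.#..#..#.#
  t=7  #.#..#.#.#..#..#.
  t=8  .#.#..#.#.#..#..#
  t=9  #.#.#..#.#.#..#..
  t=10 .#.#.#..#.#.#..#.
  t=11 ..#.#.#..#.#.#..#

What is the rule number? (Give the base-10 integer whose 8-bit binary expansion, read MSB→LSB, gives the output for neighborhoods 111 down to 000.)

177

  [7] ### => #  t=1,i=9
  [6] ##. => .  t=1,i=13
  [5] #.# => #  t=0,i=1
  [4] #.. => #  t=0,i=5
  [3] .## => .  t=1,i=8
  [2] .#. => .  t=0,i=0
  [1] ..# => .  t=0,i=6
  [0] ... => #  t=0,i=9
  bits 10110001 = 177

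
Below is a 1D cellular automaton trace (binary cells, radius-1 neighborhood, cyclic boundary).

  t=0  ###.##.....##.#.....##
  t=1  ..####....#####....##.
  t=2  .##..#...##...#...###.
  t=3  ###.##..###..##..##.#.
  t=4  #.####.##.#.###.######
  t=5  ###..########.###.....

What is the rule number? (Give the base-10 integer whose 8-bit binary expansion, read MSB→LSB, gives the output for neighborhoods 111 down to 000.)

  ### -> .   bit 7 = 0  t=0,i=0
  ##. -> #   bit 6 = 1  t=0,i=2
  #.# -> #   bit 5 = 1  t=0,i=3
  #.. -> .   bit 4 = 0  t=0,i=6
  .## -> #   bit 3 = 1  t=0,i=4
  .#. -> #   bit 2 = 1  t=0,i=14
  ..# -> #   bit 1 = 1  t=0,i=10
  ... -> .   bit 0 = 0  t=0,i=7
  bits 01101110 = 110

110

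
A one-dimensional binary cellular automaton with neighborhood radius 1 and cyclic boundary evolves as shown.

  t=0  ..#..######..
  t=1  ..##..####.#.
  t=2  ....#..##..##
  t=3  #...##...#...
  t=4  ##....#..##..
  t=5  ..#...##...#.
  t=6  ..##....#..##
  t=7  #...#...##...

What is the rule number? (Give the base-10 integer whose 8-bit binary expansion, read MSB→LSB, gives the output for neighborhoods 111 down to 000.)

  [7] ### => #  t=0,i=6
  [6] ##. => .  t=0,i=10
  [5] #.# => .  t=1,i=10
  [4] #.. => #  t=0,i=3
  [3] .## => .  t=0,i=5
  [2] .#. => #  t=0,i=2
  [1] ..# => .  t=0,i=1
  [0] ... => .  t=0,i=0
  bits 10010100 = 148

148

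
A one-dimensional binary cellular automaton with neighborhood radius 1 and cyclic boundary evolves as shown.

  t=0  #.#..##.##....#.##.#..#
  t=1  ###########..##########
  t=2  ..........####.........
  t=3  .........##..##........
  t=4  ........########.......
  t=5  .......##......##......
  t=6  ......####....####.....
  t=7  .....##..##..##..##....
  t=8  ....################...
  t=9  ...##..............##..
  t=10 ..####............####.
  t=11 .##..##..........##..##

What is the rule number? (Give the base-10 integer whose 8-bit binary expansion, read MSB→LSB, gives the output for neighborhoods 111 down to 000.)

  ### -> .   bit 7 = 0  t=1,i=0
  ##. -> #   bit 6 = 1  t=0,i=0
  #.# -> #   bit 5 = 1  t=0,i=1
  #.. -> #   bit 4 = 1  t=0,i=3
  .## -> #   bit 3 = 1  t=0,i=5
  .#. -> #   bit 2 = 1  t=0,i=2
  ..# -> #   bit 1 = 1  t=0,i=4
  ... -> .   bit 0 = 0  t=0,i=11
  bits 01111110 = 126

126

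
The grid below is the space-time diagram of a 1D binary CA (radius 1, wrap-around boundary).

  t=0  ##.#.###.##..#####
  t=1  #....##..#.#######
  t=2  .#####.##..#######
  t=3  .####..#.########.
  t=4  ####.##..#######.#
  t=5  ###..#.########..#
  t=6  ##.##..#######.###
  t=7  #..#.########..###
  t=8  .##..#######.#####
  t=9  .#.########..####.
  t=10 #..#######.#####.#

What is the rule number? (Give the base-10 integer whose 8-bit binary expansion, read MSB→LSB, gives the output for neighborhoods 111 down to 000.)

155

  nb ###: next=#  (t=0,i=0, bit7=1)
  nb ##.: next=.  (t=0,i=1, bit6=0)
  nb #.#: next=.  (t=0,i=2, bit5=0)
  nb #..: next=#  (t=0,i=11, bit4=1)
  nb .##: next=#  (t=0,i=5, bit3=1)
  nb .#.: next=.  (t=0,i=3, bit2=0)
  nb ..#: next=#  (t=0,i=12, bit1=1)
  nb ...: next=#  (t=1,i=2, bit0=1)
  bits 10011011 = 155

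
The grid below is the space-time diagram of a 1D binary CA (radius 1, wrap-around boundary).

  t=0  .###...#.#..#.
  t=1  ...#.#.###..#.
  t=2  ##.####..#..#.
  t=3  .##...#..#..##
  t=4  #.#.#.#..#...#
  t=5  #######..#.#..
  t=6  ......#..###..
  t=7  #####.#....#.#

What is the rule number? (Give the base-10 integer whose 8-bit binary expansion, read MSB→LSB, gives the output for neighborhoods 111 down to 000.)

101

  ### -> .   bit 7 = 0  t=0,i=2
  ##. -> #   bit 6 = 1  t=0,i=3
  #.# -> #   bit 5 = 1  t=0,i=8
  #.. -> .   bit 4 = 0  t=0,i=4
  .## -> .   bit 3 = 0  t=0,i=1
  .#. -> #   bit 2 = 1  t=0,i=7
  ..# -> .   bit 1 = 0  t=0,i=0
  ... -> #   bit 0 = 1  t=0,i=5
  bits 01100101 = 101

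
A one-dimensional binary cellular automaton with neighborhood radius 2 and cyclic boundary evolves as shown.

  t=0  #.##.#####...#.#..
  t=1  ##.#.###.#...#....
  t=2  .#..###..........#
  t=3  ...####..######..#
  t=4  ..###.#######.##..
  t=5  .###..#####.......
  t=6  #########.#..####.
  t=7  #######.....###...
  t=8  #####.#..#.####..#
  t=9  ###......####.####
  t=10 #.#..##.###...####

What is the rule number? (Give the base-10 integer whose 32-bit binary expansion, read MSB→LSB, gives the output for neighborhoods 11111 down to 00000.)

  #####|#  b31=1 t=0,i=7
  ####.|.  b30=0 t=0,i=8
  ###.#|.  b29=0 t=1,i=7
  ###..|#  b28=1 t=0,i=9
  ##.##|.  b27=0 t=0,i=4
  ##.#.|.  b26=0 t=1,i=2
  ##..#|#  b25=1 t=3,i=7
  ##...|.  b24=0 t=0,i=10
  #.###|#  b23=1 t=0,i=5
  #.##.|.  b22=0 t=0,i=2
  #.#.#|.  b21=0 t=1,i=3
  #.#..|.  b20=0 t=0,i=15
  #..##|#  b19=1 t=2,i=3
  #..#.|.  b18=0 t=0,i=17
  #...#|.  b17=0 t=0,i=11
  #....|.  b16=0 t=1,i=15
  .####|#  b15=1 t=0,i=6
  .###.|#  b14=1 t=1,i=6
  .##.#|#  b13=1 t=0,i=3
  .##..|.  b12=0 t=4,i=15
  .#.##|#  b11=1 t=0,i=1
  .#.#.|.  b10=0 t=0,i=14
  .#..#|.  b9=0 t=0,i=16
  .#...|.  b8=0 t=1,i=10
  ..###|#  b7=1 t=2,i=4
  ..##.|.  b6=0 t=1,i=0
  ..#.#|#  b5=1 t=0,i=0
  ..#..|.  b4=0 t=1,i=13
  ...##|#  b3=1 t=1,i=17
  ...#.|.  b2=0 t=0,i=12
  ....#|.  b1=0 t=1,i=16
  .....|#  b0=1 t=2,i=9
  bits 10010010100010001110100010101001 = 2458445993

2458445993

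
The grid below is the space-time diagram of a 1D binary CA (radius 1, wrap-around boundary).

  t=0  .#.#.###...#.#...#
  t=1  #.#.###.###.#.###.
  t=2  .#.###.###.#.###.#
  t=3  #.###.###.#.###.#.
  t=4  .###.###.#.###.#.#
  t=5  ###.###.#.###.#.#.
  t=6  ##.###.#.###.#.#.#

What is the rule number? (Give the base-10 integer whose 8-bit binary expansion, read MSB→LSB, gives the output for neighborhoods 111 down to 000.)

187

  [7] ### => #  t=0,i=6
  [6] ##. => .  t=0,i=7
  [5] #.# => #  t=0,i=0
  [4] #.. => #  t=0,i=8
  [3] .## => #  t=0,i=5
  [2] .#. => .  t=0,i=1
  [1] ..# => #  t=0,i=10
  [0] ... => #  t=0,i=9
  bits 10111011 = 187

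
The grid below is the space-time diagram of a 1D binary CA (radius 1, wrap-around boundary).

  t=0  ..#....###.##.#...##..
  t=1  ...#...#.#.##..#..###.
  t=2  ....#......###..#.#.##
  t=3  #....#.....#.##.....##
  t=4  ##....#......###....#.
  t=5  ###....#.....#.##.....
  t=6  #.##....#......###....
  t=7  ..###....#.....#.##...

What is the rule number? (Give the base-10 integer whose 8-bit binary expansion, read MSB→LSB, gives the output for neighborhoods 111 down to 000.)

  ### -> .   bit 7 = 0  t=0,i=8
  ##. -> #   bit 6 = 1  t=0,i=9
  #.# -> .   bit 5 = 0  t=0,i=10
  #.. -> #   bit 4 = 1  t=0,i=3
  .## -> #   bit 3 = 1  t=0,i=7
  .#. -> .   bit 2 = 0  t=0,i=2
  ..# -> .   bit 1 = 0  t=0,i=1
  ... -> .   bit 0 = 0  t=0,i=0
  bits 01011000 = 88

88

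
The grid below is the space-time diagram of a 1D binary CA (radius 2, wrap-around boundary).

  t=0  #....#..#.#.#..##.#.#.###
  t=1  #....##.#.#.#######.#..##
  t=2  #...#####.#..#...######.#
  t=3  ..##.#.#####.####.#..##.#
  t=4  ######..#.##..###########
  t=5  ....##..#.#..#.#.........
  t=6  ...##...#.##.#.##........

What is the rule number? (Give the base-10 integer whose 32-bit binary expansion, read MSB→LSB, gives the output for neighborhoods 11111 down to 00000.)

1954210680

  ##### -> .   bit 31 = 0  t=1,i=14
  ####. -> #   bit 30 = 1  t=0,i=24
  ###.# -> #   bit 29 = 1  t=1,i=18
  ###.. -> #   bit 28 = 1  t=0,i=0
  ##.## -> .   bit 27 = 0  t=2,i=23
  ##.#. -> #   bit 26 = 1  t=0,i=17
  ##..# -> .   bit 25 = 0  t=4,i=6
  ##... -> .   bit 24 = 0  t=0,i=1
  #.### -> .   bit 23 = 0  t=0,i=22
  #.##. -> #   bit 22 = 1  t=2,i=24
  #.#.# -> #   bit 21 = 1  t=0,i=10
  #.#.. -> #   bit 20 = 1  t=0,i=12
  #..## -> #   bit 19 = 1  t=0,i=14
  #..#. -> .   bit 18 = 0  t=0,i=7
  #...# -> #   bit 17 = 1  t=2,i=2
  #.... -> .   bit 16 = 0  t=0,i=2
  .#### -> #   bit 15 = 1  t=0,i=23
  .###. -> #   bit 14 = 1  t=1,i=24
  .##.# -> #   bit 13 = 1  t=0,i=16
  .##.. -> .   bit 12 = 0  t=2,i=0
  .#.## -> .   bit 11 = 0  t=0,i=21
  .#.#. -> .   bit 10 = 0  t=0,i=9
  .#..# -> #   bit 9 = 1  t=0,i=6
  .#... -> #   bit 8 = 1  t=2,i=14
  ..### -> .   bit 7 = 0  t=1,i=23
  ..##. -> #   bit 6 = 1  t=0,i=15
  ..#.# -> #   bit 5 = 1  t=0,i=8
  ..#.. -> #   bit 4 = 1  t=0,i=5
  ...## -> #   bit 3 = 1  t=1,i=4
  ...#. -> .   bit 2 = 0  t=0,i=4
  ....# -> .   bit 1 = 0  t=0,i=3
  ..... -> .   bit 0 = 0  t=5,i=0
  bits 01110100011110101110001101111000 = 1954210680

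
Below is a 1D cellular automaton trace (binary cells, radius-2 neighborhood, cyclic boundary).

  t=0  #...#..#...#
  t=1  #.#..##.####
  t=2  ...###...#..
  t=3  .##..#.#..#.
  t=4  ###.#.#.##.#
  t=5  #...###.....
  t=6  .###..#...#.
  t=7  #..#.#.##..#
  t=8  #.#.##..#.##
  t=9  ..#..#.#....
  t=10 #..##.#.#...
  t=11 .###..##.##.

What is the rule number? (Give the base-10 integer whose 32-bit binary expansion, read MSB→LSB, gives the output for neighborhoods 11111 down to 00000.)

271488842

  nb #####: next=.  (t=1,i=10, bit31=0)
  nb ####.: next=.  (t=1,i=11, bit30=0)
  nb ###.#: next=.  (t=1,i=0, bit29=0)
  nb ###..: next=#  (t=2,i=5, bit28=1)
  nb ##.##: next=.  (t=1,i=7, bit27=0)
  nb ##.#.: next=.  (t=1,i=1, bit26=0)
  nb ##..#: next=.  (t=3,i=3, bit25=0)
  nb ##...: next=.  (t=0,i=1, bit24=0)
  nb #.###: next=.  (t=1,i=8, bit23=0)
  nb #.##.: next=.  (t=4,i=8, bit22=0)
  nb #.#.#: next=#  (t=4,i=4, bit21=1)
  nb #.#..: next=.  (t=1,i=2, bit20=0)
  nb #..##: next=#  (t=1,i=4, bit19=1)
  nb #..#.: next=#  (t=0,i=6, bit18=1)
  nb #...#: next=#  (t=0,i=2, bit17=1)
  nb #....: next=.  (t=2,i=11, bit16=0)
  nb .####: next=#  (t=1,i=9, bit15=1)
  nb .###.: next=.  (t=2,i=4, bit14=0)
  nb .##.#: next=.  (t=1,i=6, bit13=0)
  nb .##..: next=#  (t=0,i=0, bit12=1)
  nb .#.##: next=.  (t=4,i=7, bit11=0)
  nb .#.#.: next=#  (t=3,i=6, bit10=1)
  nb .#..#: next=#  (t=0,i=5, bit9=1)
  nb .#...: next=#  (t=0,i=8, bit8=1)
  nb ..###: next=.  (t=2,i=3, bit7=0)
  nb ..##.: next=#  (t=0,i=11, bit6=1)
  nb ..#.#: next=.  (t=3,i=5, bit5=0)
  nb ..#..: next=.  (t=0,i=4, bit4=0)
  nb ...##: next=#  (t=0,i=10, bit3=1)
  nb ...#.: next=.  (t=0,i=3, bit2=0)
  nb ....#: next=#  (t=2,i=1, bit1=1)
  nb .....: next=.  (t=2,i=0, bit0=0)
  bits 00010000001011101001011101001010 = 271488842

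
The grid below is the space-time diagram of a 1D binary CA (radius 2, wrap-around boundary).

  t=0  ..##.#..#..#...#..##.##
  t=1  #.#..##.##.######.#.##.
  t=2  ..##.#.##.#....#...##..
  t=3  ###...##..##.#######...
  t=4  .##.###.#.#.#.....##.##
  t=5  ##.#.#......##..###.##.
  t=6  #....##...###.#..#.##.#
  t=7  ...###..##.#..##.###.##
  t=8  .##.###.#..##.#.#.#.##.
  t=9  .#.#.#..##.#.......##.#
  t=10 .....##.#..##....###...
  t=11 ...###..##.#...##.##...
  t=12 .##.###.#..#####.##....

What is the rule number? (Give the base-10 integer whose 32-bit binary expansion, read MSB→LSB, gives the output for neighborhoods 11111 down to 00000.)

1515342718

  #####|.  b31=0 t=1,i=13
  ####.|#  b30=1 t=1,i=15
  ###.#|.  b29=0 t=1,i=16
  ###..|#  b28=1 t=3,i=2
  ##.##|#  b27=1 t=0,i=20
  ##.#.|.  b26=0 t=0,i=4
  ##..#|#  b25=1 t=0,i=0
  ##...|.  b24=0 t=2,i=21
  #.###|.  b23=0 t=1,i=11
  #.##.|#  b22=1 t=0,i=21
  #.#.#|.  b21=0 t=1,i=0
  #.#..|#  b20=1 t=0,i=5
  #..##|.  b19=0 t=0,i=1
  #..#.|.  b18=0 t=0,i=7
  #...#|#  b17=1 t=0,i=13
  #....|.  b16=0 t=2,i=12
  .####|.  b15=0 t=1,i=12
  .###.|#  b14=1 t=3,i=1
  .##.#|.  b13=0 t=0,i=3
  .##..|.  b12=0 t=0,i=22
  .#.##|#  b11=1 t=1,i=19
  .#.#.|.  b10=0 t=1,i=1
  .#..#|#  b9=1 t=0,i=6
  .#...|#  b8=1 t=0,i=12
  ..###|.  b7=0 t=3,i=0
  ..##.|#  b6=1 t=0,i=2
  ..#.#|#  b5=1 t=6,i=17
  ..#..|#  b4=1 t=0,i=8
  ...##|#  b3=1 t=2,i=1
  ...#.|#  b2=1 t=0,i=14
  ....#|#  b1=1 t=2,i=0
  .....|.  b0=0 t=4,i=15
  bits 01011010010100100100101101111110 = 1515342718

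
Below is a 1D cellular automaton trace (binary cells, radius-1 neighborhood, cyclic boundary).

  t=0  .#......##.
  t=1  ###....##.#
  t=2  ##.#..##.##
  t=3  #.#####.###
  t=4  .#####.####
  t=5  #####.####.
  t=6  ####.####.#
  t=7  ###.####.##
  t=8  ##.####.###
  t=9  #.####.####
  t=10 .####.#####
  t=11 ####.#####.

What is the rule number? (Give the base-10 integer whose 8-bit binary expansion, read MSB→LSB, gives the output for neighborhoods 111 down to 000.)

  ### -> #   bit 7 = 1  t=1,i=0
  ##. -> .   bit 6 = 0  t=0,i=9
  #.# -> #   bit 5 = 1  t=1,i=9
  #.. -> #   bit 4 = 1  t=0,i=2
  .## -> #   bit 3 = 1  t=0,i=8
  .#. -> #   bit 2 = 1  t=0,i=1
  ..# -> #   bit 1 = 1  t=0,i=0
  ... -> .   bit 0 = 0  t=0,i=3
  bits 10111110 = 190

190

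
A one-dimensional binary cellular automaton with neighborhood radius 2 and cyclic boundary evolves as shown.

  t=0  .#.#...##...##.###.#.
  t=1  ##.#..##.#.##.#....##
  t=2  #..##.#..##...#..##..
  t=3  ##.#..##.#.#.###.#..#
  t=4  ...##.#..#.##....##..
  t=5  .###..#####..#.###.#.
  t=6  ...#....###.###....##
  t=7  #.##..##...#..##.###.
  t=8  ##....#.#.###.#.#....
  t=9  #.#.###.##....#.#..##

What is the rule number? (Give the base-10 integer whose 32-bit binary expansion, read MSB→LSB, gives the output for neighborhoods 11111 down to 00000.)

  nb #####: next=#  (t=5,i=8, bit31=1)
  nb ####.: next=#  (t=1,i=0, bit30=1)
  nb ###.#: next=.  (t=0,i=17, bit29=0)
  nb ###..: next=#  (t=5,i=3, bit28=1)
  nb ##.##: next=#  (t=0,i=14, bit27=1)
  nb ##.#.: next=.  (t=0,i=18, bit26=0)
  nb ##..#: next=.  (t=2,i=19, bit25=0)
  nb ##...: next=#  (t=0,i=9, bit24=1)
  nb #.###: next=.  (t=0,i=15, bit23=0)
  nb #.##.: next=.  (t=1,i=11, bit22=0)
  nb #.#.#: next=#  (t=1,i=9, bit21=1)
  nb #.#..: next=#  (t=0,i=3, bit20=1)
  nb #..##: next=.  (t=1,i=5, bit19=0)
  nb #..#.: next=#  (t=0,i=0, bit18=1)
  nb #...#: next=.  (t=0,i=5, bit17=0)
  nb #....: next=.  (t=1,i=16, bit16=0)
  nb .####: next=.  (t=1,i=20, bit15=0)
  nb .###.: next=.  (t=0,i=16, bit14=0)
  nb .##.#: next=.  (t=0,i=13, bit13=0)
  nb .##..: next=.  (t=0,i=8, bit12=0)
  nb .#.##: next=#  (t=1,i=10, bit11=1)
  nb .#.#.: next=.  (t=0,i=2, bit10=0)
  nb .#..#: next=#  (t=0,i=20, bit9=1)
  nb .#...: next=.  (t=0,i=4, bit8=0)
  nb ..###: next=.  (t=1,i=19, bit7=0)
  nb ..##.: next=#  (t=0,i=7, bit6=1)
  nb ..#.#: next=#  (t=0,i=1, bit5=1)
  nb ..#..: next=#  (t=2,i=0, bit4=1)
  nb ...##: next=#  (t=0,i=6, bit3=1)
  nb ...#.: next=#  (t=2,i=13, bit2=1)
  nb ....#: next=#  (t=1,i=17, bit1=1)
  nb .....: next=.  (t=4,i=0, bit0=0)
  bits 11011001001101000000101001111110 = 3644066430

3644066430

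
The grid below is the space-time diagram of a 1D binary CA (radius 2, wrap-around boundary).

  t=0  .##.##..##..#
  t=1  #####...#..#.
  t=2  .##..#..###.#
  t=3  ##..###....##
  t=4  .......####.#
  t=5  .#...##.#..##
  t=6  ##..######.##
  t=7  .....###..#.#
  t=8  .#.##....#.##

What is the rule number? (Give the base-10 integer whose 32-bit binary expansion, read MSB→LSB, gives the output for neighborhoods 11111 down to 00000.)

  ##### -> #   bit 31 = 1  t=1,i=2
  ####. -> .   bit 30 = 0  t=1,i=3
  ###.# -> .   bit 29 = 0  t=2,i=10
  ###.. -> .   bit 28 = 0  t=1,i=4
  ##.## -> #   bit 27 = 1  t=0,i=3
  ##.#. -> #   bit 26 = 1  t=2,i=11
  ##..# -> .   bit 25 = 0  t=0,i=6
  ##... -> #   bit 24 = 1  t=1,i=5
  #.### -> .   bit 23 = 0  t=1,i=0
  #.##. -> #   bit 22 = 1  t=0,i=1
  #.#.# -> #   bit 21 = 1  t=2,i=12
  #.#.. -> #   bit 20 = 1  t=4,i=12
  #..## -> .   bit 19 = 0  t=0,i=7
  #..#. -> #   bit 18 = 1  t=0,i=11
  #...# -> .   bit 17 = 0  t=1,i=6
  #.... -> #   bit 16 = 1  t=3,i=8
  .#### -> #   bit 15 = 1  t=1,i=1
  .###. -> .   bit 14 = 0  t=2,i=9
  .##.# -> #   bit 13 = 1  t=0,i=2
  .##.. -> .   bit 12 = 0  t=0,i=5
  .#.## -> #   bit 11 = 1  t=0,i=0
  .#.#. -> #   bit 10 = 1  t=7,i=11
  .#..# -> #   bit 9 = 1  t=1,i=9
  .#... -> .   bit 8 = 0  t=4,i=0
  ..### -> .   bit 7 = 0  t=2,i=8
  ..##. -> #   bit 6 = 1  t=0,i=8
  ..#.# -> .   bit 5 = 0  t=0,i=12
  ..#.. -> #   bit 4 = 1  t=1,i=8
  ...## -> #   bit 3 = 1  t=3,i=10
  ...#. -> .   bit 2 = 0  t=1,i=7
  ....# -> #   bit 1 = 1  t=3,i=9
  ..... -> .   bit 0 = 0  t=4,i=2
  bits 10001101011101011010111001011010 = 2373299802

2373299802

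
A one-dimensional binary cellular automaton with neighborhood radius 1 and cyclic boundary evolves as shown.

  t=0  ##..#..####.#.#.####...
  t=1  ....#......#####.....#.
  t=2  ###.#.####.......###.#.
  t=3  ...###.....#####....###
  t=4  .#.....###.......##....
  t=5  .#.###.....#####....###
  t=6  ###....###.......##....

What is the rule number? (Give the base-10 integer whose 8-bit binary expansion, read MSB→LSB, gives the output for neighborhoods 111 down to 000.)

37

  ### -> .   bit 7 = 0  t=0,i=8
  ##. -> .   bit 6 = 0  t=0,i=1
  #.# -> #   bit 5 = 1  t=0,i=11
  #.. -> .   bit 4 = 0  t=0,i=2
  .## -> .   bit 3 = 0  t=0,i=0
  .#. -> #   bit 2 = 1  t=0,i=4
  ..# -> .   bit 1 = 0  t=0,i=3
  ... -> #   bit 0 = 1  t=0,i=21
  bits 00100101 = 37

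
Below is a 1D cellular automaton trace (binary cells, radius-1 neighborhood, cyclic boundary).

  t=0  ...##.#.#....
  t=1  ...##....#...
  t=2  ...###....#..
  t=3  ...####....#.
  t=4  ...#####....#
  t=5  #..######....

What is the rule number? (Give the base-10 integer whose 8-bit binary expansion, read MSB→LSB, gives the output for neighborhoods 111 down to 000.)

216

  ### -> #   bit 7 = 1  t=2,i=4
  ##. -> #   bit 6 = 1  t=0,i=4
  #.# -> .   bit 5 = 0  t=0,i=5
  #.. -> #   bit 4 = 1  t=0,i=9
  .## -> #   bit 3 = 1  t=0,i=3
  .#. -> .   bit 2 = 0  t=0,i=6
  ..# -> .   bit 1 = 0  t=0,i=2
  ... -> .   bit 0 = 0  t=0,i=0
  bits 11011000 = 216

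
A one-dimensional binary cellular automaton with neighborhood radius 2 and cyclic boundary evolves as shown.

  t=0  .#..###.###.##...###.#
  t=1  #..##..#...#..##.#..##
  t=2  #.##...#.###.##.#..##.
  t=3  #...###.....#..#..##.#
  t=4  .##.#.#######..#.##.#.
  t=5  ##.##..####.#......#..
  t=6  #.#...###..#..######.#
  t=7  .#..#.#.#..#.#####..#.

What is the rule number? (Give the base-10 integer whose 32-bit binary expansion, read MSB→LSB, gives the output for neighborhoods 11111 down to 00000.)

2636874967

  nb #####: next=#  (t=4,i=8, bit31=1)
  nb ####.: next=.  (t=4,i=11, bit30=0)
  nb ###.#: next=.  (t=0,i=6, bit29=0)
  nb ###..: next=#  (t=1,i=0, bit28=1)
  nb ##.##: next=#  (t=0,i=7, bit27=1)
  nb ##.#.: next=#  (t=0,i=20, bit26=1)
  nb ##..#: next=.  (t=1,i=1, bit25=0)
  nb ##...: next=#  (t=0,i=14, bit24=1)
  nb #.###: next=.  (t=0,i=8, bit23=0)
  nb #.##.: next=.  (t=0,i=12, bit22=0)
  nb #.#.#: next=#  (t=0,i=21, bit21=1)
  nb #.#..: next=.  (t=0,i=1, bit20=0)
  nb #..##: next=#  (t=0,i=3, bit19=1)
  nb #..#.: next=.  (t=1,i=6, bit18=0)
  nb #...#: next=#  (t=0,i=15, bit17=1)
  nb #....: next=#  (t=3,i=8, bit16=1)
  nb .####: next=#  (t=4,i=7, bit15=1)
  nb .###.: next=.  (t=0,i=5, bit14=0)
  nb .##.#: next=.  (t=1,i=15, bit13=0)
  nb .##..: next=.  (t=0,i=13, bit12=0)
  nb .#.##: next=.  (t=2,i=1, bit11=0)
  nb .#.#.: next=#  (t=0,i=0, bit10=1)
  nb .#..#: next=.  (t=0,i=2, bit9=0)
  nb .#...: next=.  (t=1,i=8, bit8=0)
  nb ..###: next=#  (t=0,i=4, bit7=1)
  nb ..##.: next=#  (t=1,i=3, bit6=1)
  nb ..#.#: next=.  (t=2,i=7, bit5=0)
  nb ..#..: next=#  (t=1,i=7, bit4=1)
  nb ...##: next=.  (t=0,i=16, bit3=0)
  nb ...#.: next=#  (t=1,i=10, bit2=1)
  nb ....#: next=#  (t=3,i=10, bit1=1)
  nb .....: next=#  (t=3,i=9, bit0=1)
  bits 10011101001010111000010011010111 = 2636874967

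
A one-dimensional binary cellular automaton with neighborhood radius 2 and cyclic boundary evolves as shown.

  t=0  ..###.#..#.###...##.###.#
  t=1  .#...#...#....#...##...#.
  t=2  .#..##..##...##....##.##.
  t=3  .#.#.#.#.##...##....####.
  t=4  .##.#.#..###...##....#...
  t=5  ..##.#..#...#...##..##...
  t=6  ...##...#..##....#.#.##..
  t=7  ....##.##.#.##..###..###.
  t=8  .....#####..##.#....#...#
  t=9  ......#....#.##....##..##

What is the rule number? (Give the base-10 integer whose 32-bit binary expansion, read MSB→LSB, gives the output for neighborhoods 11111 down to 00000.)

  nb #####: next=.  (t=8,i=7, bit31=0)
  nb ####.: next=.  (t=3,i=22, bit30=0)
  nb ###.#: next=.  (t=0,i=4, bit29=0)
  nb ###..: next=.  (t=0,i=13, bit28=0)
  nb ##.##: next=#  (t=0,i=19, bit27=1)
  nb ##.#.: next=#  (t=0,i=5, bit26=1)
  nb ##..#: next=.  (t=2,i=6, bit25=0)
  nb ##...: next=#  (t=0,i=14, bit24=1)
  nb #.###: next=.  (t=0,i=11, bit23=0)
  nb #.##.: next=#  (t=2,i=22, bit22=1)
  nb #.#.#: next=.  (t=3,i=3, bit21=0)
  nb #.#..: next=.  (t=0,i=6, bit20=0)
  nb #..##: next=#  (t=0,i=1, bit19=1)
  nb #..#.: next=.  (t=0,i=8, bit18=0)
  nb #...#: next=.  (t=0,i=15, bit17=0)
  nb #....: next=.  (t=1,i=11, bit16=0)
  nb .####: next=#  (t=3,i=21, bit15=1)
  nb .###.: next=.  (t=0,i=3, bit14=0)
  nb .##.#: next=#  (t=0,i=18, bit13=1)
  nb .##..: next=#  (t=1,i=19, bit12=1)
  nb .#.##: next=.  (t=0,i=10, bit11=0)
  nb .#.#.: next=#  (t=3,i=2, bit10=1)
  nb .#..#: next=.  (t=0,i=0, bit9=0)
  nb .#...: next=.  (t=1,i=2, bit8=0)
  nb ..###: next=.  (t=0,i=2, bit7=0)
  nb ..##.: next=.  (t=0,i=17, bit6=0)
  nb ..#.#: next=#  (t=0,i=9, bit5=1)
  nb ..#..: next=#  (t=1,i=1, bit4=1)
  nb ...##: next=.  (t=0,i=16, bit3=0)
  nb ...#.: next=#  (t=1,i=4, bit2=1)
  nb ....#: next=.  (t=1,i=12, bit1=0)
  nb .....: next=.  (t=5,i=24, bit0=0)
  bits 00001101010010001011010000110100 = 222868532

222868532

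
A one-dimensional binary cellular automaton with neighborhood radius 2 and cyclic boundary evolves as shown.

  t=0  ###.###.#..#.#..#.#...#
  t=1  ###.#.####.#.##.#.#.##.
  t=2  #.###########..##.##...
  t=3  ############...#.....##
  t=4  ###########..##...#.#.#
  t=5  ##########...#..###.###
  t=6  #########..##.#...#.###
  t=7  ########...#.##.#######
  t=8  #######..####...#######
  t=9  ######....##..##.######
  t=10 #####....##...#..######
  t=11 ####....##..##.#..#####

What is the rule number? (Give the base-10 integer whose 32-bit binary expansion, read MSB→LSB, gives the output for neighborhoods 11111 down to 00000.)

  [31] ##### => #  t=2,i=4
  [30] ####. => #  t=0,i=1
  [29] ###.# => #  t=0,i=2
  [28] ###.. => .  t=2,i=12
  [27] ##.## => .  t=0,i=3
  [26] ##.#. => #  t=0,i=7
  [25] ##..# => .  t=2,i=13
  [24] ##... => .  t=2,i=20
  [23] #.### => #  t=0,i=4
  [22] #.##. => .  t=1,i=13
  [21] #.#.# => #  t=1,i=4
  [20] #.#.. => #  t=0,i=8
  [19] #..## => .  t=2,i=14
  [18] #..#. => .  t=0,i=10
  [17] #...# => #  t=0,i=20
  [16] #.... => .  t=3,i=17
  [15] .#### => #  t=0,i=0
  [14] .###. => .  t=0,i=5
  [13] .##.# => .  t=1,i=14
  [12] .##.. => .  t=2,i=19
  [11] .#.## => #  t=1,i=5
  [10] .#.#. => .  t=0,i=12
  [9] .#..# => #  t=0,i=9
  [8] .#... => .  t=0,i=19
  [7] ..### => .  t=0,i=22
  [6] ..##. => #  t=2,i=15
  [5] ..#.# => #  t=0,i=11
  [4] ..#.. => .  t=3,i=15
  [3] ...## => #  t=0,i=21
  [2] ...#. => #  t=2,i=22
  [1] ....# => .  t=3,i=19
  [0] ..... => #  t=3,i=18
  bits 11100100101100101000101001101101 = 3836906093

3836906093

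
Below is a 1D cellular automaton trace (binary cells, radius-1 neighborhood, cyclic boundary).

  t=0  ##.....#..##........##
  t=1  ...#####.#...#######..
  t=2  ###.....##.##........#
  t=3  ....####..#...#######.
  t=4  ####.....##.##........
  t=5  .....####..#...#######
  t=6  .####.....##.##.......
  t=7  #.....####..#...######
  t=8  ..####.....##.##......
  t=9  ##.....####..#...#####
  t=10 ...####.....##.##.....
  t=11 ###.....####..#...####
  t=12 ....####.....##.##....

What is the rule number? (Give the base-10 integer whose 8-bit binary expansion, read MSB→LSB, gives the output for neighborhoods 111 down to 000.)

39

  ###|.  b7=0 t=0,i=0
  ##.|.  b6=0 t=0,i=1
  #.#|#  b5=1 t=1,i=8
  #..|.  b4=0 t=0,i=2
  .##|.  b3=0 t=0,i=10
  .#.|#  b2=1 t=0,i=7
  ..#|#  b1=1 t=0,i=6
  ...|#  b0=1 t=0,i=3
  bits 00100111 = 39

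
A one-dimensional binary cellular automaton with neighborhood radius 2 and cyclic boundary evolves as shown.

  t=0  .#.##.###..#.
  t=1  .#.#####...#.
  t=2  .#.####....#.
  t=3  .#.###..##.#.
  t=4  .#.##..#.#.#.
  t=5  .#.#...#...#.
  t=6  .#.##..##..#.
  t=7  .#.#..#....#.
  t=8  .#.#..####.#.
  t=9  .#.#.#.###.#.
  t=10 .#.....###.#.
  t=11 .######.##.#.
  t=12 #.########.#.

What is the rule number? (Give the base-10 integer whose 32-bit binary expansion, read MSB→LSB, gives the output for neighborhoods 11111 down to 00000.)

3906593083

  [31] ##### => #  t=1,i=5
  [30] ####. => #  t=1,i=6
  [29] ###.# => #  t=8,i=9
  [28] ###.. => .  t=0,i=8
  [27] ##.## => #  t=0,i=5
  [26] ##.#. => .  t=3,i=10
  [25] ##..# => .  t=0,i=9
  [24] ##... => .  t=1,i=8
  [23] #.### => #  t=0,i=6
  [22] #.##. => #  t=0,i=3
  [21] #.#.# => .  t=4,i=9
  [20] #.#.. => #  t=3,i=11
  [19] #..## => #  t=3,i=7
  [18] #..#. => .  t=0,i=0
  [17] #...# => .  t=1,i=9
  [16] #.... => #  t=2,i=8
  [15] .#### => #  t=1,i=4
  [14] .###. => #  t=0,i=7
  [13] .##.# => #  t=0,i=4
  [12] .##.. => .  t=4,i=4
  [11] .#.## => .  t=0,i=2
  [10] .#.#. => .  t=4,i=8
  [9] .#..# => .  t=0,i=12
  [8] .#... => #  t=5,i=4
  [7] ..### => .  t=8,i=6
  [6] ..##. => .  t=3,i=8
  [5] ..#.# => #  t=0,i=1
  [4] ..#.. => #  t=0,i=11
  [3] ...## => #  t=10,i=6
  [2] ...#. => .  t=1,i=10
  [1] ....# => #  t=2,i=9
  [0] ..... => #  t=10,i=4
  bits 11101000110110011110000100111011 = 3906593083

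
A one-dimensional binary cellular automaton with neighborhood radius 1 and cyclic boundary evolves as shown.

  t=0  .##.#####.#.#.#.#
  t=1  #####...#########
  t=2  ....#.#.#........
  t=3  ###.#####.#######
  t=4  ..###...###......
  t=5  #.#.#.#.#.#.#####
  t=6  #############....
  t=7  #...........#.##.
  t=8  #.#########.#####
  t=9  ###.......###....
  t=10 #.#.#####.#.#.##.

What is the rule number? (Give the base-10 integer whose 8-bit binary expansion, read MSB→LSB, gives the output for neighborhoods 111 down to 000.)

  ###|.  b7=0 t=0,i=5
  ##.|#  b6=1 t=0,i=2
  #.#|#  b5=1 t=0,i=0
  #..|.  b4=0 t=1,i=5
  .##|#  b3=1 t=0,i=1
  .#.|#  b2=1 t=0,i=10
  ..#|.  b1=0 t=1,i=7
  ...|#  b0=1 t=1,i=6
  bits 01101101 = 109

109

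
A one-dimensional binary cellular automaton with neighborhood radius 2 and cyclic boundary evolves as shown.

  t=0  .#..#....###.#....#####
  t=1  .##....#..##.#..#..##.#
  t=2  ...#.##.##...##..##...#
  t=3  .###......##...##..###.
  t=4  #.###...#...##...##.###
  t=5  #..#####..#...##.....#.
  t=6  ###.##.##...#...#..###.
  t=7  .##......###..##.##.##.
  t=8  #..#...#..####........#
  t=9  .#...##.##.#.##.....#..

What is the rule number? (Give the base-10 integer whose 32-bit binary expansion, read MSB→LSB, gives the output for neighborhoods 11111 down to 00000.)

  nb #####: next=#  (t=0,i=20, bit31=1)
  nb ####.: next=.  (t=0,i=21, bit30=0)
  nb ###.#: next=#  (t=0,i=11, bit29=1)
  nb ###..: next=#  (t=3,i=3, bit28=1)
  nb ##.##: next=.  (t=2,i=7, bit27=0)
  nb ##.#.: next=.  (t=0,i=0, bit26=0)
  nb ##..#: next=#  (t=2,i=15, bit25=1)
  nb ##...: next=#  (t=1,i=3, bit24=1)
  nb #.###: next=.  (t=4,i=2, bit23=0)
  nb #.##.: next=.  (t=1,i=1, bit22=0)
  nb #.#.#: next=#  (t=1,i=22, bit21=1)
  nb #.#..: next=#  (t=0,i=1, bit20=1)
  nb #..##: next=#  (t=1,i=9, bit19=1)
  nb #..#.: next=.  (t=0,i=3, bit18=0)
  nb #...#: next=#  (t=2,i=1, bit17=1)
  nb #....: next=.  (t=0,i=6, bit16=0)
  nb .####: next=#  (t=0,i=19, bit15=1)
  nb .###.: next=#  (t=0,i=10, bit14=1)
  nb .##.#: next=.  (t=1,i=11, bit13=0)
  nb .##..: next=.  (t=1,i=2, bit12=0)
  nb .#.##: next=.  (t=1,i=0, bit11=0)
  nb .#.#.: next=.  (t=5,i=22, bit10=0)
  nb .#..#: next=#  (t=0,i=2, bit9=1)
  nb .#...: next=.  (t=0,i=5, bit8=0)
  nb ..###: next=.  (t=0,i=9, bit7=0)
  nb ..##.: next=.  (t=1,i=10, bit6=0)
  nb ..#.#: next=#  (t=2,i=3, bit5=1)
  nb ..#..: next=.  (t=0,i=4, bit4=0)
  nb ...##: next=.  (t=0,i=8, bit3=0)
  nb ...#.: next=#  (t=1,i=6, bit2=1)
  nb ....#: next=#  (t=0,i=7, bit1=1)
  nb .....: next=.  (t=3,i=6, bit0=0)
  bits 10110011001110101100001000100110 = 3006972454

3006972454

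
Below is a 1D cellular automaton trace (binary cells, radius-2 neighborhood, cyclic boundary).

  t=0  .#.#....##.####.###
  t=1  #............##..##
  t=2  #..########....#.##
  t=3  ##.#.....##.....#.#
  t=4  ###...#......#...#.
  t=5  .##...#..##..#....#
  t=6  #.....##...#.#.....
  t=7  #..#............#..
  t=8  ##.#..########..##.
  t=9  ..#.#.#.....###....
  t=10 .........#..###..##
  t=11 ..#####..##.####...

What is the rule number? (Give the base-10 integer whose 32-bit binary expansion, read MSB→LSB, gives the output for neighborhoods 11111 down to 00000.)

1979730577

  #####|.  b31=0 t=2,i=5
  ####.|#  b30=1 t=0,i=13
  ###.#|#  b29=1 t=0,i=14
  ###..|#  b28=1 t=1,i=0
  ##.##|.  b27=0 t=0,i=10
  ##.#.|#  b26=1 t=0,i=0
  ##..#|#  b25=1 t=1,i=15
  ##...|.  b24=0 t=1,i=1
  #.###|.  b23=0 t=0,i=11
  #.##.|.  b22=0 t=5,i=1
  #.#.#|.  b21=0 t=0,i=1
  #.#..|.  b20=0 t=0,i=3
  #..##|.  b19=0 t=1,i=16
  #..#.|.  b18=0 t=5,i=12
  #...#|.  b17=0 t=4,i=4
  #....|.  b16=0 t=0,i=5
  .####|.  b15=0 t=0,i=12
  .###.|#  b14=1 t=0,i=17
  .##.#|.  b13=0 t=0,i=9
  .##..|.  b12=0 t=1,i=14
  .#.##|#  b11=1 t=2,i=16
  .#.#.|.  b10=0 t=0,i=2
  .#..#|#  b9=1 t=5,i=7
  .#...|.  b8=0 t=0,i=4
  ..###|#  b7=1 t=1,i=17
  ..##.|.  b6=0 t=0,i=8
  ..#.#|.  b5=0 t=2,i=15
  ..#..|#  b4=1 t=4,i=6
  ...##|.  b3=0 t=0,i=7
  ...#.|.  b2=0 t=2,i=14
  ....#|.  b1=0 t=0,i=6
  .....|#  b0=1 t=1,i=3
  bits 01110110000000000100101010010001 = 1979730577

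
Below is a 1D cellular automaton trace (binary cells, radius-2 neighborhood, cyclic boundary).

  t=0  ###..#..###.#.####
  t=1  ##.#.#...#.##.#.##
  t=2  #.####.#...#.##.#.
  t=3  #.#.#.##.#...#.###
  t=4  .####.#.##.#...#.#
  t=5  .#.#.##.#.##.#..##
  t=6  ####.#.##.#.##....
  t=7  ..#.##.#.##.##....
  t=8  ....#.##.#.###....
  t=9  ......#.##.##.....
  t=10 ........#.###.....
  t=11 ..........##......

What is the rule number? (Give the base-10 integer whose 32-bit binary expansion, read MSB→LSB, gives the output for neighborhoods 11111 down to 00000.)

3471987728

  #####|#  b31=1 t=0,i=0
  ####.|#  b30=1 t=0,i=1
  ###.#|.  b29=0 t=0,i=10
  ###..|.  b28=0 t=0,i=2
  ##.##|#  b27=1 t=7,i=11
  ##.#.|#  b26=1 t=0,i=11
  ##..#|#  b25=1 t=0,i=3
  ##...|.  b24=0 t=6,i=14
  #.###|#  b23=1 t=0,i=14
  #.##.|#  b22=1 t=1,i=11
  #.#.#|#  b21=1 t=0,i=12
  #.#..|#  b20=1 t=1,i=5
  #..##|.  b19=0 t=0,i=7
  #..#.|.  b18=0 t=0,i=4
  #...#|#  b17=1 t=1,i=7
  #....|.  b16=0 t=6,i=15
  .####|.  b15=0 t=0,i=15
  .###.|#  b14=1 t=0,i=9
  .##.#|.  b13=0 t=1,i=12
  .##..|#  b12=1 t=6,i=13
  .#.##|.  b11=0 t=0,i=13
  .#.#.|#  b10=1 t=1,i=4
  .#..#|.  b9=0 t=0,i=6
  .#...|.  b8=0 t=1,i=6
  ..###|.  b7=0 t=0,i=8
  ..##.|.  b6=0 t=5,i=16
  ..#.#|.  b5=0 t=1,i=9
  ..#..|#  b4=1 t=0,i=5
  ...##|.  b3=0 t=6,i=17
  ...#.|.  b2=0 t=1,i=8
  ....#|.  b1=0 t=6,i=16
  .....|.  b0=0 t=7,i=16
  bits 11001110111100100101010000010000 = 3471987728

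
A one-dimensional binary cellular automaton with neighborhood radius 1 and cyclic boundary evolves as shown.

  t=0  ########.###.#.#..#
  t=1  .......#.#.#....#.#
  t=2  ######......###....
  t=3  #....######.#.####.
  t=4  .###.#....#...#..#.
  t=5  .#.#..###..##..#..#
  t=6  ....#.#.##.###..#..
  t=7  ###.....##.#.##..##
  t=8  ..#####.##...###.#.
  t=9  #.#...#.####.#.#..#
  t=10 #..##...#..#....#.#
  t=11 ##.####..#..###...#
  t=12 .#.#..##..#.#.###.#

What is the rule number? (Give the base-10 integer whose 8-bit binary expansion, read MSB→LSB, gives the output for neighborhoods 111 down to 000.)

89

  ###|.  b7=0 t=0,i=0
  ##.|#  b6=1 t=0,i=7
  #.#|.  b5=0 t=0,i=8
  #..|#  b4=1 t=0,i=16
  .##|#  b3=1 t=0,i=9
  .#.|.  b2=0 t=0,i=13
  ..#|.  b1=0 t=0,i=17
  ...|#  b0=1 t=1,i=1
  bits 01011001 = 89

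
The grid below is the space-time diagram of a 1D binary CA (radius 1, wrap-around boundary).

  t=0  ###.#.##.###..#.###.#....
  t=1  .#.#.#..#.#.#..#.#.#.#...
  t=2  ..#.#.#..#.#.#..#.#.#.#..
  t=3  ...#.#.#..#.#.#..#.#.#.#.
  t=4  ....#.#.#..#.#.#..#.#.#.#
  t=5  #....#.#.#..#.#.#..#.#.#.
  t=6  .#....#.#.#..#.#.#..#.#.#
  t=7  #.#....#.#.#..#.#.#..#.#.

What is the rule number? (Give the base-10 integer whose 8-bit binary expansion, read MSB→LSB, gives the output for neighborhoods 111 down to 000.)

  nb ###: next=#  (t=0,i=1, bit7=1)
  nb ##.: next=.  (t=0,i=2, bit6=0)
  nb #.#: next=#  (t=0,i=3, bit5=1)
  nb #..: next=#  (t=0,i=12, bit4=1)
  nb .##: next=.  (t=0,i=0, bit3=0)
  nb .#.: next=.  (t=0,i=4, bit2=0)
  nb ..#: next=.  (t=0,i=13, bit1=0)
  nb ...: next=.  (t=0,i=22, bit0=0)
  bits 10110000 = 176

176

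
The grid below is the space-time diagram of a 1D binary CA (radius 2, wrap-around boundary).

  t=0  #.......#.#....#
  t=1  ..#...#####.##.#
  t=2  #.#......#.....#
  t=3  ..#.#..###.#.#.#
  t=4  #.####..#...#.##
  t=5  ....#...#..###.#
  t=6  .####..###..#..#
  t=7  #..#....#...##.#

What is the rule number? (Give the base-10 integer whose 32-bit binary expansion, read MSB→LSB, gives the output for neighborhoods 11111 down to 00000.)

1074876022

  ##### -> .   bit 31 = 0  t=1,i=8
  ####. -> #   bit 30 = 1  t=1,i=9
  ###.# -> .   bit 29 = 0  t=1,i=10
  ###.. -> .   bit 28 = 0  t=4,i=5
  ##.## -> .   bit 27 = 0  t=1,i=11
  ##.#. -> .   bit 26 = 0  t=1,i=14
  ##..# -> .   bit 25 = 0  t=4,i=6
  ##... -> .   bit 24 = 0  t=0,i=1
  #.### -> .   bit 23 = 0  t=4,i=2
  #.##. -> .   bit 22 = 0  t=1,i=12
  #.#.# -> .   bit 21 = 0  t=3,i=11
  #.#.. -> #   bit 20 = 1  t=0,i=10
  #..## -> .   bit 19 = 0  t=3,i=6
  #..#. -> .   bit 18 = 0  t=1,i=1
  #...# -> .   bit 17 = 0  t=1,i=4
  #.... -> #   bit 16 = 1  t=0,i=2
  .#### -> .   bit 15 = 0  t=1,i=7
  .###. -> #   bit 14 = 1  t=3,i=8
  .##.# -> .   bit 13 = 0  t=1,i=13
  .##.. -> .   bit 12 = 0  t=0,i=0
  .#.## -> #   bit 11 = 1  t=4,i=13
  .#.#. -> #   bit 10 = 1  t=0,i=9
  .#..# -> #   bit 9 = 1  t=1,i=0
  .#... -> .   bit 8 = 0  t=0,i=11
  ..### -> .   bit 7 = 0  t=1,i=6
  ..##. -> #   bit 6 = 1  t=0,i=15
  ..#.# -> #   bit 5 = 1  t=0,i=8
  ..#.. -> #   bit 4 = 1  t=1,i=2
  ...## -> .   bit 3 = 0  t=0,i=14
  ...#. -> #   bit 2 = 1  t=0,i=7
  ....# -> #   bit 1 = 1  t=0,i=6
  ..... -> .   bit 0 = 0  t=0,i=3
  bits 01000000000100010100111001110110 = 1074876022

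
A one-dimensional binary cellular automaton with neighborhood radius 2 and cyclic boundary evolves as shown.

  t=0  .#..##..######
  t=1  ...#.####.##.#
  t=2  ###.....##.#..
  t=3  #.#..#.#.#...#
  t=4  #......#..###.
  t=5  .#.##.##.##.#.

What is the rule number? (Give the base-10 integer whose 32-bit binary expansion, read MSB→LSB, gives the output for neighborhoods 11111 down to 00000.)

3123327389

  [31] ##### => #  t=0,i=10
  [30] ####. => .  t=0,i=12
  [29] ###.# => #  t=0,i=13
  [28] ###.. => #  t=2,i=2
  [27] ##.## => #  t=1,i=9
  [26] ##.#. => .  t=0,i=0
  [25] ##..# => #  t=0,i=6
  [24] ##... => .  t=2,i=3
  [23] #.### => .  t=1,i=5
  [22] #.##. => .  t=1,i=10
  [21] #.#.# => #  t=3,i=7
  [20] #.#.. => .  t=0,i=1
  [19] #..## => #  t=0,i=3
  [18] #..#. => .  t=3,i=4
  [17] #...# => #  t=1,i=1
  [16] #.... => .  t=2,i=4
  [15] .#### => .  t=0,i=9
  [14] .###. => .  t=2,i=1
  [13] .##.# => #  t=1,i=11
  [12] .##.. => #  t=0,i=5
  [11] .#.## => .  t=1,i=4
  [10] .#.#. => .  t=3,i=6
  [9] .#..# => .  t=0,i=2
  [8] .#... => #  t=1,i=0
  [7] ..### => #  t=0,i=8
  [6] ..##. => .  t=0,i=4
  [5] ..#.# => .  t=1,i=3
  [4] ..#.. => #  t=4,i=7
  [3] ...## => #  t=2,i=7
  [2] ...#. => #  t=1,i=2
  [1] ....# => .  t=2,i=6
  [0] ..... => #  t=2,i=5
  bits 10111010001010100011000110011101 = 3123327389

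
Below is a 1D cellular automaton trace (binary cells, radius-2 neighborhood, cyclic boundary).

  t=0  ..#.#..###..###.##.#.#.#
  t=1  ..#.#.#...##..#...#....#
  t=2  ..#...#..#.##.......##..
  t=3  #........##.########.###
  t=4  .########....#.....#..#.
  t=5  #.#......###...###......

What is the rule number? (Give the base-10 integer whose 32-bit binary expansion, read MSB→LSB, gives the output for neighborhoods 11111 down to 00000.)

  [31] ##### => .  t=3,i=14
  [30] ####. => .  t=3,i=18
  [29] ###.# => #  t=0,i=14
  [28] ###.. => .  t=0,i=9
  [27] ##.## => .  t=0,i=15
  [26] ##.#. => #  t=0,i=18
  [25] ##..# => #  t=0,i=10
  [24] ##... => #  t=2,i=13
  [23] #.### => .  t=3,i=12
  [22] #.##. => .  t=0,i=16
  [21] #.#.# => .  t=0,i=19
  [20] #.#.. => #  t=0,i=4
  [19] #..## => #  t=0,i=6
  [18] #..#. => .  t=0,i=1
  [17] #...# => .  t=1,i=8
  [16] #.... => #  t=1,i=20
  [15] .#### => #  t=3,i=13
  [14] .###. => .  t=0,i=8
  [13] .##.# => .  t=0,i=17
  [12] .##.. => #  t=1,i=11
  [11] .#.## => #  t=2,i=10
  [10] .#.#. => .  t=0,i=3
  [9] .#..# => .  t=0,i=0
  [8] .#... => .  t=1,i=7
  [7] ..### => .  t=0,i=7
  [6] ..##. => .  t=1,i=10
  [5] ..#.# => #  t=0,i=2
  [4] ..#.. => .  t=1,i=14
  [3] ...## => #  t=1,i=9
  [2] ...#. => .  t=1,i=17
  [1] ....# => #  t=1,i=21
  [0] ..... => #  t=2,i=15
  bits 00100111000110011001100000101011 = 655988779

655988779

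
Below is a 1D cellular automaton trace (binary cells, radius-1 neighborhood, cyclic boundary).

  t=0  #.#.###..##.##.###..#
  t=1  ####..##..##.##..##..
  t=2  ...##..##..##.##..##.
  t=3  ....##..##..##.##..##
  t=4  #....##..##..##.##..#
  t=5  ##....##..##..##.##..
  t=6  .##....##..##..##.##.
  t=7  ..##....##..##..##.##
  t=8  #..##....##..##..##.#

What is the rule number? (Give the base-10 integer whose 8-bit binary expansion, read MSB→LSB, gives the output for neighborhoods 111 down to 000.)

116

  ###|.  b7=0 t=0,i=5
  ##.|#  b6=1 t=0,i=0
  #.#|#  b5=1 t=0,i=1
  #..|#  b4=1 t=0,i=7
  .##|.  b3=0 t=0,i=4
  .#.|#  b2=1 t=0,i=2
  ..#|.  b1=0 t=0,i=8
  ...|.  b0=0 t=2,i=0
  bits 01110100 = 116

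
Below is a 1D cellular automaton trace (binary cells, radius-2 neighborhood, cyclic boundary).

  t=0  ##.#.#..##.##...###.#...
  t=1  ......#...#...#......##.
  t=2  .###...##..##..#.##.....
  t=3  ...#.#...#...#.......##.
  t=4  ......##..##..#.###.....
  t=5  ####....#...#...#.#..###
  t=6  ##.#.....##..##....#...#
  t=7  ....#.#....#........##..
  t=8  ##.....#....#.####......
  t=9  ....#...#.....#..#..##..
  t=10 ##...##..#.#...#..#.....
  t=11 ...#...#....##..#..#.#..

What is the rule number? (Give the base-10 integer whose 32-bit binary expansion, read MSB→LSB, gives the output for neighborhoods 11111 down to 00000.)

2592211713

  nb #####: next=#  (t=5,i=0, bit31=1)
  nb ####.: next=.  (t=5,i=2, bit30=0)
  nb ###.#: next=.  (t=0,i=18, bit29=0)
  nb ###..: next=#  (t=2,i=3, bit28=1)
  nb ##.##: next=#  (t=0,i=10, bit27=1)
  nb ##.#.: next=.  (t=0,i=2, bit26=0)
  nb ##..#: next=#  (t=2,i=9, bit25=1)
  nb ##...: next=.  (t=0,i=13, bit24=0)
  nb #.###: next=#  (t=4,i=16, bit23=1)
  nb #.##.: next=.  (t=0,i=11, bit22=0)
  nb #.#.#: next=.  (t=0,i=3, bit21=0)
  nb #.#..: next=.  (t=0,i=5, bit20=0)
  nb #..##: next=.  (t=0,i=7, bit19=0)
  nb #..#.: next=.  (t=2,i=14, bit18=0)
  nb #...#: next=#  (t=0,i=14, bit17=1)
  nb #....: next=.  (t=1,i=0, bit16=0)
  nb .####: next=.  (t=5,i=22, bit15=0)
  nb .###.: next=.  (t=0,i=17, bit14=0)
  nb .##.#: next=.  (t=0,i=1, bit13=0)
  nb .##..: next=.  (t=0,i=12, bit12=0)
  nb .#.##: next=.  (t=2,i=16, bit11=0)
  nb .#.#.: next=.  (t=0,i=4, bit10=0)
  nb .#..#: next=#  (t=0,i=6, bit9=1)
  nb .#...: next=#  (t=0,i=21, bit8=1)
  nb ..###: next=.  (t=0,i=16, bit7=0)
  nb ..##.: next=.  (t=0,i=0, bit6=0)
  nb ..#.#: next=.  (t=2,i=15, bit5=0)
  nb ..#..: next=.  (t=1,i=6, bit4=0)
  nb ...##: next=.  (t=0,i=15, bit3=0)
  nb ...#.: next=.  (t=1,i=5, bit2=0)
  nb ....#: next=.  (t=1,i=4, bit1=0)
  nb .....: next=#  (t=1,i=1, bit0=1)
  bits 10011010100000100000001100000001 = 2592211713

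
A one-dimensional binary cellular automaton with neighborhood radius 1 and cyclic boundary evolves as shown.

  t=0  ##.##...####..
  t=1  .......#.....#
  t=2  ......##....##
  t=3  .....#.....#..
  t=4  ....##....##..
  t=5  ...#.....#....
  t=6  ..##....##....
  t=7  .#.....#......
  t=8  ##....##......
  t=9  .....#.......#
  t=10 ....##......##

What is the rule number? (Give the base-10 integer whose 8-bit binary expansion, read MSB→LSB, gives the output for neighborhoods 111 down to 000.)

  ### -> .   bit 7 = 0  t=0,i=9
  ##. -> .   bit 6 = 0  t=0,i=1
  #.# -> .   bit 5 = 0  t=0,i=2
  #.. -> .   bit 4 = 0  t=0,i=5
  .## -> .   bit 3 = 0  t=0,i=0
  .#. -> #   bit 2 = 1  t=1,i=7
  ..# -> #   bit 1 = 1  t=0,i=7
  ... -> .   bit 0 = 0  t=0,i=6
  bits 00000110 = 6

6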